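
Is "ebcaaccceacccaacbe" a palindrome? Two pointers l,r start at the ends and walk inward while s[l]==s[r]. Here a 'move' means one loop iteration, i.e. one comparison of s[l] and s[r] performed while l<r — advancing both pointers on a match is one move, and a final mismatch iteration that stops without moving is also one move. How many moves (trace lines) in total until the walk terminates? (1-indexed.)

[1,18] 'e'=='e' → l++,r--
[2,17] 'b'=='b' → l++,r--
[3,16] 'c'=='c' → l++,r--
[4,15] 'a'=='a' → l++,r--
[5,14] 'a'=='a' → l++,r--
[6,13] 'c'=='c' → l++,r--
[7,12] 'c'=='c' → l++,r--
[8,11] 'c'=='c' → l++,r--
[9,10] 'e'!='a' → stop

9 moves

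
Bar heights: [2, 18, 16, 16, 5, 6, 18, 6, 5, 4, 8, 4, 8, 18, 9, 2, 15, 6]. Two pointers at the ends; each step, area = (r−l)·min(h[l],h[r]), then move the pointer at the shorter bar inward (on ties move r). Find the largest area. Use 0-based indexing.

l=0 r=17: min(2,6)*17=34 best=34 *, l++
l=1 r=17: min(18,6)*16=96 best=96 *, r--
l=1 r=16: min(18,15)*15=225 best=225 *, r--
l=1 r=15: min(18,2)*14=28 best=225, r--
l=1 r=14: min(18,9)*13=117 best=225, r--
l=1 r=13: min(18,18)*12=216 best=225, r--
l=1 r=12: min(18,8)*11=88 best=225, r--
l=1 r=11: min(18,4)*10=40 best=225, r--
l=1 r=10: min(18,8)*9=72 best=225, r--
l=1 r=9: min(18,4)*8=32 best=225, r--
l=1 r=8: min(18,5)*7=35 best=225, r--
l=1 r=7: min(18,6)*6=36 best=225, r--
l=1 r=6: min(18,18)*5=90 best=225, r--
l=1 r=5: min(18,6)*4=24 best=225, r--
l=1 r=4: min(18,5)*3=15 best=225, r--
l=1 r=3: min(18,16)*2=32 best=225, r--
l=1 r=2: min(18,16)*1=16 best=225, r--

max area = 225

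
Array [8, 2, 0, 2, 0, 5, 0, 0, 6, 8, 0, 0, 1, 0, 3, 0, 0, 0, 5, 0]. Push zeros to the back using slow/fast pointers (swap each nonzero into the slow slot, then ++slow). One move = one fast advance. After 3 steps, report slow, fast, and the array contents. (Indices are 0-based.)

(s=0,f=0) a[fast]=8≠0 swap→a[0]=8 → slow++,fast++
(s=1,f=1) a[fast]=2≠0 swap→a[1]=2 → slow++,fast++
(s=2,f=2) a[fast]=0 → fast++

slow=2, fast=3, a=[8, 2, 0, 2, 0, 5, 0, 0, 6, 8, 0, 0, 1, 0, 3, 0, 0, 0, 5, 0]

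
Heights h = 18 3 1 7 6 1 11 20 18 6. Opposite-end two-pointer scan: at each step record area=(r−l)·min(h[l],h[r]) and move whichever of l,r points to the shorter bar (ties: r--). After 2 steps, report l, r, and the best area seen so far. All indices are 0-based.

l=0, r=7, best area=144

[0,9] min(18,6)*9=54 best=54 * → r--
[0,8] min(18,18)*8=144 best=144 * → r--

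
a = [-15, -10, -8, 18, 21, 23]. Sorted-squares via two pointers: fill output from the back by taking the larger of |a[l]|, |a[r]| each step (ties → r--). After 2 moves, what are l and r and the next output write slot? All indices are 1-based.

l=1, r=4, next write slot=4

l=1 r=6: |-15|<=|23| out[6]=529, r--
l=1 r=5: |-15|<=|21| out[5]=441, r--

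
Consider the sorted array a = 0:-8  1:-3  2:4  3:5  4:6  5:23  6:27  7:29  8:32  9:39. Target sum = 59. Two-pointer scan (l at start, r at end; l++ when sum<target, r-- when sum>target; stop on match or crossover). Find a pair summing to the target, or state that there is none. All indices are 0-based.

l=0 r=9: -8+39=31 <59, l++
l=1 r=9: -3+39=36 <59, l++
l=2 r=9: 4+39=43 <59, l++
l=3 r=9: 5+39=44 <59, l++
l=4 r=9: 6+39=45 <59, l++
l=5 r=9: 23+39=62 >59, r--
l=5 r=8: 23+32=55 <59, l++
l=6 r=8: 27+32=59, found

(27, 32)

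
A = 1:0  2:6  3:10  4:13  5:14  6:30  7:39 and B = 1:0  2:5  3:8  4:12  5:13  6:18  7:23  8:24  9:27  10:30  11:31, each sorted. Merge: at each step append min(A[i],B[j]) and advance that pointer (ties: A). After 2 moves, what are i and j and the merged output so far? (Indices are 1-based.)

[i=1,j=1] A[i]=0<=B[j]=0 take 0 → i++
[i=2,j=1] A[i]=6>B[j]=0 take 0 → j++

i=2, j=2, merged so far=[0, 0]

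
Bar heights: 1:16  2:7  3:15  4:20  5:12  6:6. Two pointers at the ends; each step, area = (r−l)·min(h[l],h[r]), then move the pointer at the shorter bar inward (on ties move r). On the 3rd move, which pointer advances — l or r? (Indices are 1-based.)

l

[1,6] min(16,6)*5=30 best=30 * → r--
[1,5] min(16,12)*4=48 best=48 * → r--
[1,4] min(16,20)*3=48 best=48 → l++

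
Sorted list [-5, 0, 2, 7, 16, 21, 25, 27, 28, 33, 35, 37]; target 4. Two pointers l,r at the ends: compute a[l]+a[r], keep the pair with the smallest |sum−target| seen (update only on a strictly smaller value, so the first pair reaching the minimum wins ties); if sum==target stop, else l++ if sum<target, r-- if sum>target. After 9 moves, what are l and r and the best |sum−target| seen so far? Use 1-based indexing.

l=1 r=12: -5+37=32 d=28 *, r--
l=1 r=11: -5+35=30 d=26 *, r--
l=1 r=10: -5+33=28 d=24 *, r--
l=1 r=9: -5+28=23 d=19 *, r--
l=1 r=8: -5+27=22 d=18 *, r--
l=1 r=7: -5+25=20 d=16 *, r--
l=1 r=6: -5+21=16 d=12 *, r--
l=1 r=5: -5+16=11 d=7 *, r--
l=1 r=4: -5+7=2 d=2 *, l++

l=2, r=4, best |Δ|=2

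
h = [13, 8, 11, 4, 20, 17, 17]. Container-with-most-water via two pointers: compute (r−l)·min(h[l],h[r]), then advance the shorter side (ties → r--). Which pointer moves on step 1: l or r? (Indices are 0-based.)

l=0 r=6: min(13,17)*6=78 best=78 *, l++

l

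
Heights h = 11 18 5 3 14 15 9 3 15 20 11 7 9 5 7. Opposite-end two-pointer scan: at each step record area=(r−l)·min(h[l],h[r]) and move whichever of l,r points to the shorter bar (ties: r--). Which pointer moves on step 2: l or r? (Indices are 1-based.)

[1,15] min(11,7)*14=98 best=98 * → r--
[1,14] min(11,5)*13=65 best=98 → r--

r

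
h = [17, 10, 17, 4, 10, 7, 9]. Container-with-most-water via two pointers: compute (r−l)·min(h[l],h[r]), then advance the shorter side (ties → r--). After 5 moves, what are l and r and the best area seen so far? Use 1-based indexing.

[1,7] min(17,9)*6=54 best=54 * → r--
[1,6] min(17,7)*5=35 best=54 → r--
[1,5] min(17,10)*4=40 best=54 → r--
[1,4] min(17,4)*3=12 best=54 → r--
[1,3] min(17,17)*2=34 best=54 → r--

l=1, r=2, best area=54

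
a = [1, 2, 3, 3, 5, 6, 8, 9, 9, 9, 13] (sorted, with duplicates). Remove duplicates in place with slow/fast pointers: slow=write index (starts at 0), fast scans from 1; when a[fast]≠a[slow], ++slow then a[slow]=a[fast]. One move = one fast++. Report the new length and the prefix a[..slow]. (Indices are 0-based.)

length 8; prefix = [1, 2, 3, 5, 6, 8, 9, 13]

slow=0 fast=1: a[fast]=2≠a[slow]=1 write a[1]=2, slow++,fast++
slow=1 fast=2: a[fast]=3≠a[slow]=2 write a[2]=3, slow++,fast++
slow=2 fast=3: a[fast]=3=a[slow] dup, fast++
slow=2 fast=4: a[fast]=5≠a[slow]=3 write a[3]=5, slow++,fast++
slow=3 fast=5: a[fast]=6≠a[slow]=5 write a[4]=6, slow++,fast++
slow=4 fast=6: a[fast]=8≠a[slow]=6 write a[5]=8, slow++,fast++
slow=5 fast=7: a[fast]=9≠a[slow]=8 write a[6]=9, slow++,fast++
slow=6 fast=8: a[fast]=9=a[slow] dup, fast++
slow=6 fast=9: a[fast]=9=a[slow] dup, fast++
slow=6 fast=10: a[fast]=13≠a[slow]=9 write a[7]=13, slow++,fast++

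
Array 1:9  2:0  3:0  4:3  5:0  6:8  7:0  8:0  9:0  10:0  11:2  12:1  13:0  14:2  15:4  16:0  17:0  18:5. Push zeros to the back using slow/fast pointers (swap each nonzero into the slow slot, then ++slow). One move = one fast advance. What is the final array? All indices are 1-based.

(s=1,f=1) a[fast]=9≠0 swap→a[1]=9 → slow++,fast++
(s=2,f=2) a[fast]=0 → fast++
(s=2,f=3) a[fast]=0 → fast++
(s=2,f=4) a[fast]=3≠0 swap→a[2]=3 → slow++,fast++
(s=3,f=5) a[fast]=0 → fast++
(s=3,f=6) a[fast]=8≠0 swap→a[3]=8 → slow++,fast++
(s=4,f=7) a[fast]=0 → fast++
(s=4,f=8) a[fast]=0 → fast++
(s=4,f=9) a[fast]=0 → fast++
(s=4,f=10) a[fast]=0 → fast++
(s=4,f=11) a[fast]=2≠0 swap→a[4]=2 → slow++,fast++
(s=5,f=12) a[fast]=1≠0 swap→a[5]=1 → slow++,fast++
(s=6,f=13) a[fast]=0 → fast++
(s=6,f=14) a[fast]=2≠0 swap→a[6]=2 → slow++,fast++
(s=7,f=15) a[fast]=4≠0 swap→a[7]=4 → slow++,fast++
(s=8,f=16) a[fast]=0 → fast++
(s=8,f=17) a[fast]=0 → fast++
(s=8,f=18) a[fast]=5≠0 swap→a[8]=5 → slow++,fast++

[9, 3, 8, 2, 1, 2, 4, 5, 0, 0, 0, 0, 0, 0, 0, 0, 0, 0]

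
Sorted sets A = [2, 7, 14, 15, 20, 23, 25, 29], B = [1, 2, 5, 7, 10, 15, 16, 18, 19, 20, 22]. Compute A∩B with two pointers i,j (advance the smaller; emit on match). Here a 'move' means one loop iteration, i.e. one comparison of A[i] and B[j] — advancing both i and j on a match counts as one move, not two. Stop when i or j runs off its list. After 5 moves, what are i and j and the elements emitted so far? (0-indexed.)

[i=0,j=0] 2>1 → j++
[i=0,j=1] 2==2 emit → i++,j++
[i=1,j=2] 7>5 → j++
[i=1,j=3] 7==7 emit → i++,j++
[i=2,j=4] 14>10 → j++

i=2, j=5, emitted=[2, 7]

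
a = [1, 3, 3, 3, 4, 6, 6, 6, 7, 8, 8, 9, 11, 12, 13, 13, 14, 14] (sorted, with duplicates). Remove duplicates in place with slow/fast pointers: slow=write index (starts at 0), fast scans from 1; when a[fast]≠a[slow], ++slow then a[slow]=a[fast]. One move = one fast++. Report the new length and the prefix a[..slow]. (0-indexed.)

length 11; prefix = [1, 3, 4, 6, 7, 8, 9, 11, 12, 13, 14]

slow=0 fast=1: a[fast]=3≠a[slow]=1 write a[1]=3, slow++,fast++
slow=1 fast=2: a[fast]=3=a[slow] dup, fast++
slow=1 fast=3: a[fast]=3=a[slow] dup, fast++
slow=1 fast=4: a[fast]=4≠a[slow]=3 write a[2]=4, slow++,fast++
slow=2 fast=5: a[fast]=6≠a[slow]=4 write a[3]=6, slow++,fast++
slow=3 fast=6: a[fast]=6=a[slow] dup, fast++
slow=3 fast=7: a[fast]=6=a[slow] dup, fast++
slow=3 fast=8: a[fast]=7≠a[slow]=6 write a[4]=7, slow++,fast++
slow=4 fast=9: a[fast]=8≠a[slow]=7 write a[5]=8, slow++,fast++
slow=5 fast=10: a[fast]=8=a[slow] dup, fast++
slow=5 fast=11: a[fast]=9≠a[slow]=8 write a[6]=9, slow++,fast++
slow=6 fast=12: a[fast]=11≠a[slow]=9 write a[7]=11, slow++,fast++
slow=7 fast=13: a[fast]=12≠a[slow]=11 write a[8]=12, slow++,fast++
slow=8 fast=14: a[fast]=13≠a[slow]=12 write a[9]=13, slow++,fast++
slow=9 fast=15: a[fast]=13=a[slow] dup, fast++
slow=9 fast=16: a[fast]=14≠a[slow]=13 write a[10]=14, slow++,fast++
slow=10 fast=17: a[fast]=14=a[slow] dup, fast++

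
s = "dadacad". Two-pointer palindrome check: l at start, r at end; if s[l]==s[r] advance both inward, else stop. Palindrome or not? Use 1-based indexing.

not a palindrome (mismatch at 3,5)

l=1 r=7: 'd'=='d', l++,r--
l=2 r=6: 'a'=='a', l++,r--
l=3 r=5: 'd'!='c', stop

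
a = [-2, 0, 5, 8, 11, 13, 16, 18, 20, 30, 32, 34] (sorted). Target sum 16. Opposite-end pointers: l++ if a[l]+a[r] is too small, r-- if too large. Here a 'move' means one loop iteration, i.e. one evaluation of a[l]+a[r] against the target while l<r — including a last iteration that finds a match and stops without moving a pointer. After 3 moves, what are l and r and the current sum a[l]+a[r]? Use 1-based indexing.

l=1, r=9, sum=18

[1,12] -2+34=32 >16 → r--
[1,11] -2+32=30 >16 → r--
[1,10] -2+30=28 >16 → r--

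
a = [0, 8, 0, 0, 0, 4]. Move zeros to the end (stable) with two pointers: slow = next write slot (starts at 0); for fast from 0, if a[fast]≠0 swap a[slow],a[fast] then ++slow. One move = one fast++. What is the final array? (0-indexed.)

(s=0,f=0) a[fast]=0 → fast++
(s=0,f=1) a[fast]=8≠0 swap→a[0]=8 → slow++,fast++
(s=1,f=2) a[fast]=0 → fast++
(s=1,f=3) a[fast]=0 → fast++
(s=1,f=4) a[fast]=0 → fast++
(s=1,f=5) a[fast]=4≠0 swap→a[1]=4 → slow++,fast++

[8, 4, 0, 0, 0, 0]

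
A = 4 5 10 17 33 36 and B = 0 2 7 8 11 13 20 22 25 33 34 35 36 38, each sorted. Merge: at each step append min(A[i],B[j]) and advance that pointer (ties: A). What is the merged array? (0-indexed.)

[i=0,j=0] A[i]=4>B[j]=0 take 0 → j++
[i=0,j=1] A[i]=4>B[j]=2 take 2 → j++
[i=0,j=2] A[i]=4<=B[j]=7 take 4 → i++
[i=1,j=2] A[i]=5<=B[j]=7 take 5 → i++
[i=2,j=2] A[i]=10>B[j]=7 take 7 → j++
[i=2,j=3] A[i]=10>B[j]=8 take 8 → j++
[i=2,j=4] A[i]=10<=B[j]=11 take 10 → i++
[i=3,j=4] A[i]=17>B[j]=11 take 11 → j++
[i=3,j=5] A[i]=17>B[j]=13 take 13 → j++
[i=3,j=6] A[i]=17<=B[j]=20 take 17 → i++
[i=4,j=6] A[i]=33>B[j]=20 take 20 → j++
[i=4,j=7] A[i]=33>B[j]=22 take 22 → j++
[i=4,j=8] A[i]=33>B[j]=25 take 25 → j++
[i=4,j=9] A[i]=33<=B[j]=33 take 33 → i++
[i=5,j=9] A[i]=36>B[j]=33 take 33 → j++
[i=5,j=10] A[i]=36>B[j]=34 take 34 → j++
[i=5,j=11] A[i]=36>B[j]=35 take 35 → j++
[i=5,j=12] A[i]=36<=B[j]=36 take 36 → i++
[i=6,j=12] A done, take B[j]=36 → j++
[i=6,j=13] A done, take B[j]=38 → j++

[0, 2, 4, 5, 7, 8, 10, 11, 13, 17, 20, 22, 25, 33, 33, 34, 35, 36, 36, 38]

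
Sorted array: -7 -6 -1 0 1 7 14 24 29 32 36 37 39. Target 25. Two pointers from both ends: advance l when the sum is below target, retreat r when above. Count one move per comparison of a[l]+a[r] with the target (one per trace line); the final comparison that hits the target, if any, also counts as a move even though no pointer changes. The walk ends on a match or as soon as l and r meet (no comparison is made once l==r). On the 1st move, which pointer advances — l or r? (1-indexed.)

l=1 r=13: -7+39=32 >25, r--

r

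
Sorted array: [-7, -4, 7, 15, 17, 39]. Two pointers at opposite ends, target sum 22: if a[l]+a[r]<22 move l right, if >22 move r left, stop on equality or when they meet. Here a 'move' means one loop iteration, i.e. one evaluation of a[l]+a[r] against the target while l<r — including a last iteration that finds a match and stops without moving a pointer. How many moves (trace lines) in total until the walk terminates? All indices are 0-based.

l=0 r=5: -7+39=32 >22, r--
l=0 r=4: -7+17=10 <22, l++
l=1 r=4: -4+17=13 <22, l++
l=2 r=4: 7+17=24 >22, r--
l=2 r=3: 7+15=22, found

5 moves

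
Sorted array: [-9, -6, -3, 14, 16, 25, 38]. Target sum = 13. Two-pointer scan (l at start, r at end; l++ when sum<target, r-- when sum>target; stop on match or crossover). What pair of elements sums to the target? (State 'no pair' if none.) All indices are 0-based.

(-3, 16)

l=0 r=6: -9+38=29 >13, r--
l=0 r=5: -9+25=16 >13, r--
l=0 r=4: -9+16=7 <13, l++
l=1 r=4: -6+16=10 <13, l++
l=2 r=4: -3+16=13, found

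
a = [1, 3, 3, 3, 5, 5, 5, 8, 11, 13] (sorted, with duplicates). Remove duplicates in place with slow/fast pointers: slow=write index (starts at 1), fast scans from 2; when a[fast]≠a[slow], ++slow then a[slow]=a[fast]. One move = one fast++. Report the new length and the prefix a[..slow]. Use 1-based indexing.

length 6; prefix = [1, 3, 5, 8, 11, 13]

slow=1 fast=2: a[fast]=3≠a[slow]=1 write a[2]=3, slow++,fast++
slow=2 fast=3: a[fast]=3=a[slow] dup, fast++
slow=2 fast=4: a[fast]=3=a[slow] dup, fast++
slow=2 fast=5: a[fast]=5≠a[slow]=3 write a[3]=5, slow++,fast++
slow=3 fast=6: a[fast]=5=a[slow] dup, fast++
slow=3 fast=7: a[fast]=5=a[slow] dup, fast++
slow=3 fast=8: a[fast]=8≠a[slow]=5 write a[4]=8, slow++,fast++
slow=4 fast=9: a[fast]=11≠a[slow]=8 write a[5]=11, slow++,fast++
slow=5 fast=10: a[fast]=13≠a[slow]=11 write a[6]=13, slow++,fast++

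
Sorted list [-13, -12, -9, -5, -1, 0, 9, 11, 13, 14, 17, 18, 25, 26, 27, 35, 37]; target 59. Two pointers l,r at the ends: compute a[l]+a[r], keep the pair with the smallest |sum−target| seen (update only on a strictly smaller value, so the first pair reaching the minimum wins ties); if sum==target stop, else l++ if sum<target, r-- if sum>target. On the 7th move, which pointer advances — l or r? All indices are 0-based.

l

l=0 r=16: -13+37=24 d=35 *, l++
l=1 r=16: -12+37=25 d=34 *, l++
l=2 r=16: -9+37=28 d=31 *, l++
l=3 r=16: -5+37=32 d=27 *, l++
l=4 r=16: -1+37=36 d=23 *, l++
l=5 r=16: 0+37=37 d=22 *, l++
l=6 r=16: 9+37=46 d=13 *, l++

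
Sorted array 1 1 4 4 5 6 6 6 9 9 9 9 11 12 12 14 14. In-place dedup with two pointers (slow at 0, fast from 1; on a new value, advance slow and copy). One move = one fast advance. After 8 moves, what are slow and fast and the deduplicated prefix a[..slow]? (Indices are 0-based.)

slow=0 fast=1: a[fast]=1=a[slow] dup, fast++
slow=0 fast=2: a[fast]=4≠a[slow]=1 write a[1]=4, slow++,fast++
slow=1 fast=3: a[fast]=4=a[slow] dup, fast++
slow=1 fast=4: a[fast]=5≠a[slow]=4 write a[2]=5, slow++,fast++
slow=2 fast=5: a[fast]=6≠a[slow]=5 write a[3]=6, slow++,fast++
slow=3 fast=6: a[fast]=6=a[slow] dup, fast++
slow=3 fast=7: a[fast]=6=a[slow] dup, fast++
slow=3 fast=8: a[fast]=9≠a[slow]=6 write a[4]=9, slow++,fast++

slow=4, fast=9, prefix=[1, 4, 5, 6, 9]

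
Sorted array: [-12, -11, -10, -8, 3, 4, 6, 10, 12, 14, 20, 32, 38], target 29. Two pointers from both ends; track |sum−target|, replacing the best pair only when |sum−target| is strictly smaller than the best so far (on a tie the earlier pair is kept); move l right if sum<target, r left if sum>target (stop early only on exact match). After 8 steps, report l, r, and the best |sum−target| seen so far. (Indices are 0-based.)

l=6, r=10, best |Δ|=1

[0,12] -12+38=26 d=3 * → l++
[1,12] -11+38=27 d=2 * → l++
[2,12] -10+38=28 d=1 * → l++
[3,12] -8+38=30 d=1 → r--
[3,11] -8+32=24 d=5 → l++
[4,11] 3+32=35 d=6 → r--
[4,10] 3+20=23 d=6 → l++
[5,10] 4+20=24 d=5 → l++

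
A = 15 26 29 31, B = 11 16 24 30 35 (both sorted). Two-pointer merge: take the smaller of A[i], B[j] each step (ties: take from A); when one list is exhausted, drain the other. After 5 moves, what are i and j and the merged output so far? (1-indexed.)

i=1 j=1: A[i]=15>B[j]=11 take 11, j++
i=1 j=2: A[i]=15<=B[j]=16 take 15, i++
i=2 j=2: A[i]=26>B[j]=16 take 16, j++
i=2 j=3: A[i]=26>B[j]=24 take 24, j++
i=2 j=4: A[i]=26<=B[j]=30 take 26, i++

i=3, j=4, merged so far=[11, 15, 16, 24, 26]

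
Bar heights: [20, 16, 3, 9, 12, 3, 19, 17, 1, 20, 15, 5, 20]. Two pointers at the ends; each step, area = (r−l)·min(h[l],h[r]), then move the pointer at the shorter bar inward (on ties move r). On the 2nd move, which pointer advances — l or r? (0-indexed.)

r

l=0 r=12: min(20,20)*12=240 best=240 *, r--
l=0 r=11: min(20,5)*11=55 best=240, r--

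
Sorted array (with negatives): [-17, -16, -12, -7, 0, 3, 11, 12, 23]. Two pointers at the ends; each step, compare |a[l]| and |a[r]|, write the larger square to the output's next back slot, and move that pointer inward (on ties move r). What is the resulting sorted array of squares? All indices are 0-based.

[0,8] |-17|<=|23| out[8]=529 → r--
[0,7] |-17|>|12| out[7]=289 → l++
[1,7] |-16|>|12| out[6]=256 → l++
[2,7] |-12|<=|12| out[5]=144 → r--
[2,6] |-12|>|11| out[4]=144 → l++
[3,6] |-7|<=|11| out[3]=121 → r--
[3,5] |-7|>|3| out[2]=49 → l++
[4,5] |0|<=|3| out[1]=9 → r--
[4,4] |0|<=|0| out[0]=0 → r--

[0, 9, 49, 121, 144, 144, 256, 289, 529]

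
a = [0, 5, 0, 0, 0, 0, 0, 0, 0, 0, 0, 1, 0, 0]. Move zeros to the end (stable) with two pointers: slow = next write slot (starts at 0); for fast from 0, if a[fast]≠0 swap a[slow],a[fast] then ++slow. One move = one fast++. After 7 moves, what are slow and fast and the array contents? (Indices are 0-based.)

(s=0,f=0) a[fast]=0 → fast++
(s=0,f=1) a[fast]=5≠0 swap→a[0]=5 → slow++,fast++
(s=1,f=2) a[fast]=0 → fast++
(s=1,f=3) a[fast]=0 → fast++
(s=1,f=4) a[fast]=0 → fast++
(s=1,f=5) a[fast]=0 → fast++
(s=1,f=6) a[fast]=0 → fast++

slow=1, fast=7, a=[5, 0, 0, 0, 0, 0, 0, 0, 0, 0, 0, 1, 0, 0]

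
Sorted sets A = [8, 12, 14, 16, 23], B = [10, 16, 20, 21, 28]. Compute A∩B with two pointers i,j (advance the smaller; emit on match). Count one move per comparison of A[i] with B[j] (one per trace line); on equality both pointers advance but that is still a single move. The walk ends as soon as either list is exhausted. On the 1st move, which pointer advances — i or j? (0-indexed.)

i=0 j=0: 8<10, i++

i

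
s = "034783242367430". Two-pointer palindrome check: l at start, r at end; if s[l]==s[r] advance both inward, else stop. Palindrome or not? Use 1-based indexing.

[1,15] '0'=='0' → l++,r--
[2,14] '3'=='3' → l++,r--
[3,13] '4'=='4' → l++,r--
[4,12] '7'=='7' → l++,r--
[5,11] '8'!='6' → stop

not a palindrome (mismatch at 5,11)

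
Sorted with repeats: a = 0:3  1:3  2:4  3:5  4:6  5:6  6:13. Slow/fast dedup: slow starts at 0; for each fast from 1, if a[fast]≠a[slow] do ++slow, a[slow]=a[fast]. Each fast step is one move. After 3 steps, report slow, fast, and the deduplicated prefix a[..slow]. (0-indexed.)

(s=0,f=1) a[fast]=3=a[slow] dup → fast++
(s=0,f=2) a[fast]=4≠a[slow]=3 write a[1]=4 → slow++,fast++
(s=1,f=3) a[fast]=5≠a[slow]=4 write a[2]=5 → slow++,fast++

slow=2, fast=4, prefix=[3, 4, 5]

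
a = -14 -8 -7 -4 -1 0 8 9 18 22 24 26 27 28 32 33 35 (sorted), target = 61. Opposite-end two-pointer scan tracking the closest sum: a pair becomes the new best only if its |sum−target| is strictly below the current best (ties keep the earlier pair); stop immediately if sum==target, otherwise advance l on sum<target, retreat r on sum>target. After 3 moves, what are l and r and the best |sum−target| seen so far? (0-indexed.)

l=3, r=16, best |Δ|=33

l=0 r=16: -14+35=21 d=40 *, l++
l=1 r=16: -8+35=27 d=34 *, l++
l=2 r=16: -7+35=28 d=33 *, l++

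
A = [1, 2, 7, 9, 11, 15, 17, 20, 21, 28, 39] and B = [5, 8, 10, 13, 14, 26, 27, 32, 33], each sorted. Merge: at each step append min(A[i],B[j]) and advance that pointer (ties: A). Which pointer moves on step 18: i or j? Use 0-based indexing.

i=0 j=0: A[i]=1<=B[j]=5 take 1, i++
i=1 j=0: A[i]=2<=B[j]=5 take 2, i++
i=2 j=0: A[i]=7>B[j]=5 take 5, j++
i=2 j=1: A[i]=7<=B[j]=8 take 7, i++
i=3 j=1: A[i]=9>B[j]=8 take 8, j++
i=3 j=2: A[i]=9<=B[j]=10 take 9, i++
i=4 j=2: A[i]=11>B[j]=10 take 10, j++
i=4 j=3: A[i]=11<=B[j]=13 take 11, i++
i=5 j=3: A[i]=15>B[j]=13 take 13, j++
i=5 j=4: A[i]=15>B[j]=14 take 14, j++
i=5 j=5: A[i]=15<=B[j]=26 take 15, i++
i=6 j=5: A[i]=17<=B[j]=26 take 17, i++
i=7 j=5: A[i]=20<=B[j]=26 take 20, i++
i=8 j=5: A[i]=21<=B[j]=26 take 21, i++
i=9 j=5: A[i]=28>B[j]=26 take 26, j++
i=9 j=6: A[i]=28>B[j]=27 take 27, j++
i=9 j=7: A[i]=28<=B[j]=32 take 28, i++
i=10 j=7: A[i]=39>B[j]=32 take 32, j++

j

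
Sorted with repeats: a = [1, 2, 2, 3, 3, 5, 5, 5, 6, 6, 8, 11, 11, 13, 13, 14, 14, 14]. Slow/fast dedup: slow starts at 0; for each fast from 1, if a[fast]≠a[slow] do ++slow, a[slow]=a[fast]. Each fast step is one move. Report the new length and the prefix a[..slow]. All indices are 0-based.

slow=0 fast=1: a[fast]=2≠a[slow]=1 write a[1]=2, slow++,fast++
slow=1 fast=2: a[fast]=2=a[slow] dup, fast++
slow=1 fast=3: a[fast]=3≠a[slow]=2 write a[2]=3, slow++,fast++
slow=2 fast=4: a[fast]=3=a[slow] dup, fast++
slow=2 fast=5: a[fast]=5≠a[slow]=3 write a[3]=5, slow++,fast++
slow=3 fast=6: a[fast]=5=a[slow] dup, fast++
slow=3 fast=7: a[fast]=5=a[slow] dup, fast++
slow=3 fast=8: a[fast]=6≠a[slow]=5 write a[4]=6, slow++,fast++
slow=4 fast=9: a[fast]=6=a[slow] dup, fast++
slow=4 fast=10: a[fast]=8≠a[slow]=6 write a[5]=8, slow++,fast++
slow=5 fast=11: a[fast]=11≠a[slow]=8 write a[6]=11, slow++,fast++
slow=6 fast=12: a[fast]=11=a[slow] dup, fast++
slow=6 fast=13: a[fast]=13≠a[slow]=11 write a[7]=13, slow++,fast++
slow=7 fast=14: a[fast]=13=a[slow] dup, fast++
slow=7 fast=15: a[fast]=14≠a[slow]=13 write a[8]=14, slow++,fast++
slow=8 fast=16: a[fast]=14=a[slow] dup, fast++
slow=8 fast=17: a[fast]=14=a[slow] dup, fast++

length 9; prefix = [1, 2, 3, 5, 6, 8, 11, 13, 14]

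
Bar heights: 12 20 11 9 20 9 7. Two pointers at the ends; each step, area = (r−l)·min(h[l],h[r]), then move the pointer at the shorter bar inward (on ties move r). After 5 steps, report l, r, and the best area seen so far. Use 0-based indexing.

l=1, r=2, best area=60

[0,6] min(12,7)*6=42 best=42 * → r--
[0,5] min(12,9)*5=45 best=45 * → r--
[0,4] min(12,20)*4=48 best=48 * → l++
[1,4] min(20,20)*3=60 best=60 * → r--
[1,3] min(20,9)*2=18 best=60 → r--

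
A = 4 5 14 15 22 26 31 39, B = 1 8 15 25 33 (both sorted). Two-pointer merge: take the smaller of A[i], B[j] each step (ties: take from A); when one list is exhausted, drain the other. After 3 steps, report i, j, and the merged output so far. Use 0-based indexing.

i=2, j=1, merged so far=[1, 4, 5]

i=0 j=0: A[i]=4>B[j]=1 take 1, j++
i=0 j=1: A[i]=4<=B[j]=8 take 4, i++
i=1 j=1: A[i]=5<=B[j]=8 take 5, i++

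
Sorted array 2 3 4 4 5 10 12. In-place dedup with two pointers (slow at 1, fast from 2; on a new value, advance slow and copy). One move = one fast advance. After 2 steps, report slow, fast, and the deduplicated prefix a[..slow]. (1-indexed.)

slow=3, fast=4, prefix=[2, 3, 4]

(s=1,f=2) a[fast]=3≠a[slow]=2 write a[2]=3 → slow++,fast++
(s=2,f=3) a[fast]=4≠a[slow]=3 write a[3]=4 → slow++,fast++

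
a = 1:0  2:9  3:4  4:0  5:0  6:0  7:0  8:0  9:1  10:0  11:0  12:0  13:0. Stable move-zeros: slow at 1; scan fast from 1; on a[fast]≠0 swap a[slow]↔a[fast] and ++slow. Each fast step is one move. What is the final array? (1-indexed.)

(s=1,f=1) a[fast]=0 → fast++
(s=1,f=2) a[fast]=9≠0 swap→a[1]=9 → slow++,fast++
(s=2,f=3) a[fast]=4≠0 swap→a[2]=4 → slow++,fast++
(s=3,f=4) a[fast]=0 → fast++
(s=3,f=5) a[fast]=0 → fast++
(s=3,f=6) a[fast]=0 → fast++
(s=3,f=7) a[fast]=0 → fast++
(s=3,f=8) a[fast]=0 → fast++
(s=3,f=9) a[fast]=1≠0 swap→a[3]=1 → slow++,fast++
(s=4,f=10) a[fast]=0 → fast++
(s=4,f=11) a[fast]=0 → fast++
(s=4,f=12) a[fast]=0 → fast++
(s=4,f=13) a[fast]=0 → fast++

[9, 4, 1, 0, 0, 0, 0, 0, 0, 0, 0, 0, 0]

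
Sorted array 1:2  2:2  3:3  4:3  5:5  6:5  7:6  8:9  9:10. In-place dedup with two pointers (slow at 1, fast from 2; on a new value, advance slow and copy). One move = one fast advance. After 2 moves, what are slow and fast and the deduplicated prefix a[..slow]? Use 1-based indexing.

slow=2, fast=4, prefix=[2, 3]

slow=1 fast=2: a[fast]=2=a[slow] dup, fast++
slow=1 fast=3: a[fast]=3≠a[slow]=2 write a[2]=3, slow++,fast++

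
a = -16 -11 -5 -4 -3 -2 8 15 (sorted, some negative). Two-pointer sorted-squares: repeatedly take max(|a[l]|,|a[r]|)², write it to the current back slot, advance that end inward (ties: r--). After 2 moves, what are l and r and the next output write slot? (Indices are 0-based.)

l=1, r=6, next write slot=5

[0,7] |-16|>|15| out[7]=256 → l++
[1,7] |-11|<=|15| out[6]=225 → r--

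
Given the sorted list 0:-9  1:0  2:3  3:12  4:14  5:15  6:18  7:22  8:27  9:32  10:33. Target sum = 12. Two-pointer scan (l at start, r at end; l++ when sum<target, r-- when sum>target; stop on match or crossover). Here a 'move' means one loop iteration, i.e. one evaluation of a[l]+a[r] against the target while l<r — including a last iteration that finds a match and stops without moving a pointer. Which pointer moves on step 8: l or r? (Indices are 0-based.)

l=0 r=10: -9+33=24 >12, r--
l=0 r=9: -9+32=23 >12, r--
l=0 r=8: -9+27=18 >12, r--
l=0 r=7: -9+22=13 >12, r--
l=0 r=6: -9+18=9 <12, l++
l=1 r=6: 0+18=18 >12, r--
l=1 r=5: 0+15=15 >12, r--
l=1 r=4: 0+14=14 >12, r--

r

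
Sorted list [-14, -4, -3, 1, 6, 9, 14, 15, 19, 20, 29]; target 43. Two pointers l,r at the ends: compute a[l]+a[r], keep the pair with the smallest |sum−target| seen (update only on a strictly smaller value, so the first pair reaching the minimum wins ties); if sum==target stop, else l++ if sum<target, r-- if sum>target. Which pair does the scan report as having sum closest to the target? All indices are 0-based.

pair (14, 29) with sum 43 (|Δ|=0)

[0,10] -14+29=15 d=28 * → l++
[1,10] -4+29=25 d=18 * → l++
[2,10] -3+29=26 d=17 * → l++
[3,10] 1+29=30 d=13 * → l++
[4,10] 6+29=35 d=8 * → l++
[5,10] 9+29=38 d=5 * → l++
[6,10] 14+29=43 d=0 * → stop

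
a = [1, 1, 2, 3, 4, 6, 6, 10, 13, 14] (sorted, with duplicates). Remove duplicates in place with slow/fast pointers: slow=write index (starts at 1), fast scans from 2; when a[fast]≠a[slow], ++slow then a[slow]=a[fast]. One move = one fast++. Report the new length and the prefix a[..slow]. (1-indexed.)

(s=1,f=2) a[fast]=1=a[slow] dup → fast++
(s=1,f=3) a[fast]=2≠a[slow]=1 write a[2]=2 → slow++,fast++
(s=2,f=4) a[fast]=3≠a[slow]=2 write a[3]=3 → slow++,fast++
(s=3,f=5) a[fast]=4≠a[slow]=3 write a[4]=4 → slow++,fast++
(s=4,f=6) a[fast]=6≠a[slow]=4 write a[5]=6 → slow++,fast++
(s=5,f=7) a[fast]=6=a[slow] dup → fast++
(s=5,f=8) a[fast]=10≠a[slow]=6 write a[6]=10 → slow++,fast++
(s=6,f=9) a[fast]=13≠a[slow]=10 write a[7]=13 → slow++,fast++
(s=7,f=10) a[fast]=14≠a[slow]=13 write a[8]=14 → slow++,fast++

length 8; prefix = [1, 2, 3, 4, 6, 10, 13, 14]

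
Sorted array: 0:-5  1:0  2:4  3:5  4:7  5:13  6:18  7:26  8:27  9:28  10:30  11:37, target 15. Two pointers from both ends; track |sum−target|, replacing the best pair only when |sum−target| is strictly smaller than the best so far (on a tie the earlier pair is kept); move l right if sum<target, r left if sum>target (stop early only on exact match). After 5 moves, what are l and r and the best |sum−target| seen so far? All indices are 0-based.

[0,11] -5+37=32 d=17 * → r--
[0,10] -5+30=25 d=10 * → r--
[0,9] -5+28=23 d=8 * → r--
[0,8] -5+27=22 d=7 * → r--
[0,7] -5+26=21 d=6 * → r--

l=0, r=6, best |Δ|=6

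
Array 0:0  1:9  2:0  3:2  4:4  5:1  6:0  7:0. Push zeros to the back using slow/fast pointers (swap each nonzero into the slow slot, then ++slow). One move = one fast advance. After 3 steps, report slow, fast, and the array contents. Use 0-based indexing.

slow=0 fast=0: a[fast]=0, fast++
slow=0 fast=1: a[fast]=9≠0 swap→a[0]=9, slow++,fast++
slow=1 fast=2: a[fast]=0, fast++

slow=1, fast=3, a=[9, 0, 0, 2, 4, 1, 0, 0]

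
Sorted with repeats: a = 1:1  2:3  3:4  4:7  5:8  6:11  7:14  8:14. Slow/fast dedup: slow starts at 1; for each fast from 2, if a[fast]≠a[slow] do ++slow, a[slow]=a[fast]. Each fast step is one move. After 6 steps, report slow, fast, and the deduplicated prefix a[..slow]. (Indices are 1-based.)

slow=1 fast=2: a[fast]=3≠a[slow]=1 write a[2]=3, slow++,fast++
slow=2 fast=3: a[fast]=4≠a[slow]=3 write a[3]=4, slow++,fast++
slow=3 fast=4: a[fast]=7≠a[slow]=4 write a[4]=7, slow++,fast++
slow=4 fast=5: a[fast]=8≠a[slow]=7 write a[5]=8, slow++,fast++
slow=5 fast=6: a[fast]=11≠a[slow]=8 write a[6]=11, slow++,fast++
slow=6 fast=7: a[fast]=14≠a[slow]=11 write a[7]=14, slow++,fast++

slow=7, fast=8, prefix=[1, 3, 4, 7, 8, 11, 14]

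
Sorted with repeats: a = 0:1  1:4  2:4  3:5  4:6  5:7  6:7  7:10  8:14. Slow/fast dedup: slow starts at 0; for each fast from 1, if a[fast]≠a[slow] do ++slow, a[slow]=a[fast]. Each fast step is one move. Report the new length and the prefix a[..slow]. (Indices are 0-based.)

slow=0 fast=1: a[fast]=4≠a[slow]=1 write a[1]=4, slow++,fast++
slow=1 fast=2: a[fast]=4=a[slow] dup, fast++
slow=1 fast=3: a[fast]=5≠a[slow]=4 write a[2]=5, slow++,fast++
slow=2 fast=4: a[fast]=6≠a[slow]=5 write a[3]=6, slow++,fast++
slow=3 fast=5: a[fast]=7≠a[slow]=6 write a[4]=7, slow++,fast++
slow=4 fast=6: a[fast]=7=a[slow] dup, fast++
slow=4 fast=7: a[fast]=10≠a[slow]=7 write a[5]=10, slow++,fast++
slow=5 fast=8: a[fast]=14≠a[slow]=10 write a[6]=14, slow++,fast++

length 7; prefix = [1, 4, 5, 6, 7, 10, 14]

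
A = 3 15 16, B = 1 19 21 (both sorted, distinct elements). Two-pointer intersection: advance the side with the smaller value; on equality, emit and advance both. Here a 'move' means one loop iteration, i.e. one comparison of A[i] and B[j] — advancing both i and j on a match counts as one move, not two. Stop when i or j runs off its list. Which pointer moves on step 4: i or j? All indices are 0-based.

i

i=0 j=0: 3>1, j++
i=0 j=1: 3<19, i++
i=1 j=1: 15<19, i++
i=2 j=1: 16<19, i++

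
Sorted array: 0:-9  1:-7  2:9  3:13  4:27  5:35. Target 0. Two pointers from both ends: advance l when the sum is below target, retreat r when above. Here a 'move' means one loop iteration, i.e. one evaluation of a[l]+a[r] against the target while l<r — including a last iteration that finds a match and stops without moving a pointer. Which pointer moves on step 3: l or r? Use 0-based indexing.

l=0 r=5: -9+35=26 >0, r--
l=0 r=4: -9+27=18 >0, r--
l=0 r=3: -9+13=4 >0, r--

r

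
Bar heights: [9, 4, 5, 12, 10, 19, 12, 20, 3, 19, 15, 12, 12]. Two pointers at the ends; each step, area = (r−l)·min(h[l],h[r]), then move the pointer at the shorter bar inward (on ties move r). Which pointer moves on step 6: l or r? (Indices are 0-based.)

l

[0,12] min(9,12)*12=108 best=108 * → l++
[1,12] min(4,12)*11=44 best=108 → l++
[2,12] min(5,12)*10=50 best=108 → l++
[3,12] min(12,12)*9=108 best=108 → r--
[3,11] min(12,12)*8=96 best=108 → r--
[3,10] min(12,15)*7=84 best=108 → l++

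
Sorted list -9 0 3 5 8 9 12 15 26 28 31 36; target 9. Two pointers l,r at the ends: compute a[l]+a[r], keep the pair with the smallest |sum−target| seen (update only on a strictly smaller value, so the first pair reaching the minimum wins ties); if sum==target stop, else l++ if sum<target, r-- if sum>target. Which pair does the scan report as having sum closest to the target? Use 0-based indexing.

[0,11] -9+36=27 d=18 * → r--
[0,10] -9+31=22 d=13 * → r--
[0,9] -9+28=19 d=10 * → r--
[0,8] -9+26=17 d=8 * → r--
[0,7] -9+15=6 d=3 * → l++
[1,7] 0+15=15 d=6 → r--
[1,6] 0+12=12 d=3 → r--
[1,5] 0+9=9 d=0 * → stop

pair (0, 9) with sum 9 (|Δ|=0)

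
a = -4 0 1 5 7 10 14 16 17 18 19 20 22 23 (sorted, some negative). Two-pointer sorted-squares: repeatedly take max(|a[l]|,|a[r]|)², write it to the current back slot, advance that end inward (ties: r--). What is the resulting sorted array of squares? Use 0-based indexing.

[0, 1, 16, 25, 49, 100, 196, 256, 289, 324, 361, 400, 484, 529]

l=0 r=13: |-4|<=|23| out[13]=529, r--
l=0 r=12: |-4|<=|22| out[12]=484, r--
l=0 r=11: |-4|<=|20| out[11]=400, r--
l=0 r=10: |-4|<=|19| out[10]=361, r--
l=0 r=9: |-4|<=|18| out[9]=324, r--
l=0 r=8: |-4|<=|17| out[8]=289, r--
l=0 r=7: |-4|<=|16| out[7]=256, r--
l=0 r=6: |-4|<=|14| out[6]=196, r--
l=0 r=5: |-4|<=|10| out[5]=100, r--
l=0 r=4: |-4|<=|7| out[4]=49, r--
l=0 r=3: |-4|<=|5| out[3]=25, r--
l=0 r=2: |-4|>|1| out[2]=16, l++
l=1 r=2: |0|<=|1| out[1]=1, r--
l=1 r=1: |0|<=|0| out[0]=0, r--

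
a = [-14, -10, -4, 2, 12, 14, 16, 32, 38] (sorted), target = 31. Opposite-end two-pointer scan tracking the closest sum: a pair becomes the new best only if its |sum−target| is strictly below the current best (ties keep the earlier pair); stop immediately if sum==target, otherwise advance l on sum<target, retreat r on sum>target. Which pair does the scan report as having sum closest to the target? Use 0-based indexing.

pair (14, 16) with sum 30 (|Δ|=1)

[0,8] -14+38=24 d=7 * → l++
[1,8] -10+38=28 d=3 * → l++
[2,8] -4+38=34 d=3 → r--
[2,7] -4+32=28 d=3 → l++
[3,7] 2+32=34 d=3 → r--
[3,6] 2+16=18 d=13 → l++
[4,6] 12+16=28 d=3 → l++
[5,6] 14+16=30 d=1 * → l++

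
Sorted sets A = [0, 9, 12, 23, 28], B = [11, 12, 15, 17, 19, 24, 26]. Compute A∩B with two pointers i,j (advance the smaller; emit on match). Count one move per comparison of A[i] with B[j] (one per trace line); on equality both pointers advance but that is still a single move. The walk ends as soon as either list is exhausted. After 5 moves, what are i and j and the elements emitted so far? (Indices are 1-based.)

i=1 j=1: 0<11, i++
i=2 j=1: 9<11, i++
i=3 j=1: 12>11, j++
i=3 j=2: 12==12 emit, i++,j++
i=4 j=3: 23>15, j++

i=4, j=4, emitted=[12]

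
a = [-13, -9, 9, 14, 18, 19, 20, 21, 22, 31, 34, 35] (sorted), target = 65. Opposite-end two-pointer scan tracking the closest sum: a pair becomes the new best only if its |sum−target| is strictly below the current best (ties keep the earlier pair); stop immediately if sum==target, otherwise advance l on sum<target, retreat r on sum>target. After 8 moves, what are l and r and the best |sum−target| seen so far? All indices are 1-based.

[1,12] -13+35=22 d=43 * → l++
[2,12] -9+35=26 d=39 * → l++
[3,12] 9+35=44 d=21 * → l++
[4,12] 14+35=49 d=16 * → l++
[5,12] 18+35=53 d=12 * → l++
[6,12] 19+35=54 d=11 * → l++
[7,12] 20+35=55 d=10 * → l++
[8,12] 21+35=56 d=9 * → l++

l=9, r=12, best |Δ|=9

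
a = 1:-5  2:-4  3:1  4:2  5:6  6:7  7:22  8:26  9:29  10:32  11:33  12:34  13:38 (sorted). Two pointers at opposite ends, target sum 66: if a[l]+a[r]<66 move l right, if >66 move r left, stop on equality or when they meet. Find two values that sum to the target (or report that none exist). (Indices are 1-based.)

[1,13] -5+38=33 <66 → l++
[2,13] -4+38=34 <66 → l++
[3,13] 1+38=39 <66 → l++
[4,13] 2+38=40 <66 → l++
[5,13] 6+38=44 <66 → l++
[6,13] 7+38=45 <66 → l++
[7,13] 22+38=60 <66 → l++
[8,13] 26+38=64 <66 → l++
[9,13] 29+38=67 >66 → r--
[9,12] 29+34=63 <66 → l++
[10,12] 32+34=66 → found

(32, 34)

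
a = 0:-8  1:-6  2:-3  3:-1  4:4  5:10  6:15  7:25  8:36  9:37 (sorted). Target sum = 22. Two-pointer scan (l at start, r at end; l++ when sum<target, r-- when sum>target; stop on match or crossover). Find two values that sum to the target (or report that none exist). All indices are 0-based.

(-3, 25)

[0,9] -8+37=29 >22 → r--
[0,8] -8+36=28 >22 → r--
[0,7] -8+25=17 <22 → l++
[1,7] -6+25=19 <22 → l++
[2,7] -3+25=22 → found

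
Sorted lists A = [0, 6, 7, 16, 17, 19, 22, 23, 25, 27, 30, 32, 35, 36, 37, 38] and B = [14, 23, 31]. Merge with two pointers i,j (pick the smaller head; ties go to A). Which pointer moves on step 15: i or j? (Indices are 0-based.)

i=0 j=0: A[i]=0<=B[j]=14 take 0, i++
i=1 j=0: A[i]=6<=B[j]=14 take 6, i++
i=2 j=0: A[i]=7<=B[j]=14 take 7, i++
i=3 j=0: A[i]=16>B[j]=14 take 14, j++
i=3 j=1: A[i]=16<=B[j]=23 take 16, i++
i=4 j=1: A[i]=17<=B[j]=23 take 17, i++
i=5 j=1: A[i]=19<=B[j]=23 take 19, i++
i=6 j=1: A[i]=22<=B[j]=23 take 22, i++
i=7 j=1: A[i]=23<=B[j]=23 take 23, i++
i=8 j=1: A[i]=25>B[j]=23 take 23, j++
i=8 j=2: A[i]=25<=B[j]=31 take 25, i++
i=9 j=2: A[i]=27<=B[j]=31 take 27, i++
i=10 j=2: A[i]=30<=B[j]=31 take 30, i++
i=11 j=2: A[i]=32>B[j]=31 take 31, j++
i=11 j=3: B done, take A[i]=32, i++

i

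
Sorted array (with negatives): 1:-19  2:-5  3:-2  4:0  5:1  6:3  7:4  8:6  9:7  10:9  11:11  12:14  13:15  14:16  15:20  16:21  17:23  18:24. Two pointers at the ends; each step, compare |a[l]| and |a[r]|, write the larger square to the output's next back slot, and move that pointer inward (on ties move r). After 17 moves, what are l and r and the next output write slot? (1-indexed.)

l=4, r=4, next write slot=1

l=1 r=18: |-19|<=|24| out[18]=576, r--
l=1 r=17: |-19|<=|23| out[17]=529, r--
l=1 r=16: |-19|<=|21| out[16]=441, r--
l=1 r=15: |-19|<=|20| out[15]=400, r--
l=1 r=14: |-19|>|16| out[14]=361, l++
l=2 r=14: |-5|<=|16| out[13]=256, r--
l=2 r=13: |-5|<=|15| out[12]=225, r--
l=2 r=12: |-5|<=|14| out[11]=196, r--
l=2 r=11: |-5|<=|11| out[10]=121, r--
l=2 r=10: |-5|<=|9| out[9]=81, r--
l=2 r=9: |-5|<=|7| out[8]=49, r--
l=2 r=8: |-5|<=|6| out[7]=36, r--
l=2 r=7: |-5|>|4| out[6]=25, l++
l=3 r=7: |-2|<=|4| out[5]=16, r--
l=3 r=6: |-2|<=|3| out[4]=9, r--
l=3 r=5: |-2|>|1| out[3]=4, l++
l=4 r=5: |0|<=|1| out[2]=1, r--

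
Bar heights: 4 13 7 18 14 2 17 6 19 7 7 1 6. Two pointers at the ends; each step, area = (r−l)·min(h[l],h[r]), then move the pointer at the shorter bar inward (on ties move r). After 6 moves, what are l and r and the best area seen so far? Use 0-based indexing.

l=2, r=8, best area=91

l=0 r=12: min(4,6)*12=48 best=48 *, l++
l=1 r=12: min(13,6)*11=66 best=66 *, r--
l=1 r=11: min(13,1)*10=10 best=66, r--
l=1 r=10: min(13,7)*9=63 best=66, r--
l=1 r=9: min(13,7)*8=56 best=66, r--
l=1 r=8: min(13,19)*7=91 best=91 *, l++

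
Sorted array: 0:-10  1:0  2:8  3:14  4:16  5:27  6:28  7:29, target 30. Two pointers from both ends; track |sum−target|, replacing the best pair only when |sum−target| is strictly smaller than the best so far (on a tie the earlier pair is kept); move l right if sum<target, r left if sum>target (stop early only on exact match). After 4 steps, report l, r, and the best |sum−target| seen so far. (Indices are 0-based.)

l=2, r=5, best |Δ|=1

l=0 r=7: -10+29=19 d=11 *, l++
l=1 r=7: 0+29=29 d=1 *, l++
l=2 r=7: 8+29=37 d=7, r--
l=2 r=6: 8+28=36 d=6, r--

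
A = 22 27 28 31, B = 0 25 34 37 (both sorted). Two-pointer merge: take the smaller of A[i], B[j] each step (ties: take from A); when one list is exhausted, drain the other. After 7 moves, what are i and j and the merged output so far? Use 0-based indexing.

i=4, j=3, merged so far=[0, 22, 25, 27, 28, 31, 34]

i=0 j=0: A[i]=22>B[j]=0 take 0, j++
i=0 j=1: A[i]=22<=B[j]=25 take 22, i++
i=1 j=1: A[i]=27>B[j]=25 take 25, j++
i=1 j=2: A[i]=27<=B[j]=34 take 27, i++
i=2 j=2: A[i]=28<=B[j]=34 take 28, i++
i=3 j=2: A[i]=31<=B[j]=34 take 31, i++
i=4 j=2: A done, take B[j]=34, j++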